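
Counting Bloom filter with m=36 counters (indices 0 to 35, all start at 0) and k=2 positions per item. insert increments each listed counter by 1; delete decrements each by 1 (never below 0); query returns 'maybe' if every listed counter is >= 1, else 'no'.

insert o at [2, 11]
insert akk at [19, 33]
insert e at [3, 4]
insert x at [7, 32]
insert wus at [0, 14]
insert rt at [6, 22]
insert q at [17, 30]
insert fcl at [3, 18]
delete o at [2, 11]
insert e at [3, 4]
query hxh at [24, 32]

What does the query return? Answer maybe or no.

Step 1: insert o at [2, 11] -> counters=[0,0,1,0,0,0,0,0,0,0,0,1,0,0,0,0,0,0,0,0,0,0,0,0,0,0,0,0,0,0,0,0,0,0,0,0]
Step 2: insert akk at [19, 33] -> counters=[0,0,1,0,0,0,0,0,0,0,0,1,0,0,0,0,0,0,0,1,0,0,0,0,0,0,0,0,0,0,0,0,0,1,0,0]
Step 3: insert e at [3, 4] -> counters=[0,0,1,1,1,0,0,0,0,0,0,1,0,0,0,0,0,0,0,1,0,0,0,0,0,0,0,0,0,0,0,0,0,1,0,0]
Step 4: insert x at [7, 32] -> counters=[0,0,1,1,1,0,0,1,0,0,0,1,0,0,0,0,0,0,0,1,0,0,0,0,0,0,0,0,0,0,0,0,1,1,0,0]
Step 5: insert wus at [0, 14] -> counters=[1,0,1,1,1,0,0,1,0,0,0,1,0,0,1,0,0,0,0,1,0,0,0,0,0,0,0,0,0,0,0,0,1,1,0,0]
Step 6: insert rt at [6, 22] -> counters=[1,0,1,1,1,0,1,1,0,0,0,1,0,0,1,0,0,0,0,1,0,0,1,0,0,0,0,0,0,0,0,0,1,1,0,0]
Step 7: insert q at [17, 30] -> counters=[1,0,1,1,1,0,1,1,0,0,0,1,0,0,1,0,0,1,0,1,0,0,1,0,0,0,0,0,0,0,1,0,1,1,0,0]
Step 8: insert fcl at [3, 18] -> counters=[1,0,1,2,1,0,1,1,0,0,0,1,0,0,1,0,0,1,1,1,0,0,1,0,0,0,0,0,0,0,1,0,1,1,0,0]
Step 9: delete o at [2, 11] -> counters=[1,0,0,2,1,0,1,1,0,0,0,0,0,0,1,0,0,1,1,1,0,0,1,0,0,0,0,0,0,0,1,0,1,1,0,0]
Step 10: insert e at [3, 4] -> counters=[1,0,0,3,2,0,1,1,0,0,0,0,0,0,1,0,0,1,1,1,0,0,1,0,0,0,0,0,0,0,1,0,1,1,0,0]
Query hxh: check counters[24]=0 counters[32]=1 -> no

Answer: no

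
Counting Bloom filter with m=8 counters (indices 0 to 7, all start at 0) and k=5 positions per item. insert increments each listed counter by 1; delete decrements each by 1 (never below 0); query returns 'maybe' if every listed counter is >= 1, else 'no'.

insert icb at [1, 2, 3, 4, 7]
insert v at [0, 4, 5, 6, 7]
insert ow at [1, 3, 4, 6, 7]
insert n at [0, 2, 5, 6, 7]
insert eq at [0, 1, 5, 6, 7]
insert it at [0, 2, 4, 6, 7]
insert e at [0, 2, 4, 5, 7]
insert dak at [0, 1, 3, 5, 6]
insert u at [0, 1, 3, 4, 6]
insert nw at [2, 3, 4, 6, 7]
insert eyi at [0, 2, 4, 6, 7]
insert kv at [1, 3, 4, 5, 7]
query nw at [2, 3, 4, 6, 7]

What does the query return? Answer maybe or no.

Answer: maybe

Derivation:
Step 1: insert icb at [1, 2, 3, 4, 7] -> counters=[0,1,1,1,1,0,0,1]
Step 2: insert v at [0, 4, 5, 6, 7] -> counters=[1,1,1,1,2,1,1,2]
Step 3: insert ow at [1, 3, 4, 6, 7] -> counters=[1,2,1,2,3,1,2,3]
Step 4: insert n at [0, 2, 5, 6, 7] -> counters=[2,2,2,2,3,2,3,4]
Step 5: insert eq at [0, 1, 5, 6, 7] -> counters=[3,3,2,2,3,3,4,5]
Step 6: insert it at [0, 2, 4, 6, 7] -> counters=[4,3,3,2,4,3,5,6]
Step 7: insert e at [0, 2, 4, 5, 7] -> counters=[5,3,4,2,5,4,5,7]
Step 8: insert dak at [0, 1, 3, 5, 6] -> counters=[6,4,4,3,5,5,6,7]
Step 9: insert u at [0, 1, 3, 4, 6] -> counters=[7,5,4,4,6,5,7,7]
Step 10: insert nw at [2, 3, 4, 6, 7] -> counters=[7,5,5,5,7,5,8,8]
Step 11: insert eyi at [0, 2, 4, 6, 7] -> counters=[8,5,6,5,8,5,9,9]
Step 12: insert kv at [1, 3, 4, 5, 7] -> counters=[8,6,6,6,9,6,9,10]
Query nw: check counters[2]=6 counters[3]=6 counters[4]=9 counters[6]=9 counters[7]=10 -> maybe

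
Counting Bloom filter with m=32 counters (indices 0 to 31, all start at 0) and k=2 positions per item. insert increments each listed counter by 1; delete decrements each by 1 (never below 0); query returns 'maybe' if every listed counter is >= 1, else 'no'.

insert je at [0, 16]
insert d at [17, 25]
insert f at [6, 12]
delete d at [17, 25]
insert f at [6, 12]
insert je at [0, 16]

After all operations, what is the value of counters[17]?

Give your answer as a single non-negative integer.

Answer: 0

Derivation:
Step 1: insert je at [0, 16] -> counters=[1,0,0,0,0,0,0,0,0,0,0,0,0,0,0,0,1,0,0,0,0,0,0,0,0,0,0,0,0,0,0,0]
Step 2: insert d at [17, 25] -> counters=[1,0,0,0,0,0,0,0,0,0,0,0,0,0,0,0,1,1,0,0,0,0,0,0,0,1,0,0,0,0,0,0]
Step 3: insert f at [6, 12] -> counters=[1,0,0,0,0,0,1,0,0,0,0,0,1,0,0,0,1,1,0,0,0,0,0,0,0,1,0,0,0,0,0,0]
Step 4: delete d at [17, 25] -> counters=[1,0,0,0,0,0,1,0,0,0,0,0,1,0,0,0,1,0,0,0,0,0,0,0,0,0,0,0,0,0,0,0]
Step 5: insert f at [6, 12] -> counters=[1,0,0,0,0,0,2,0,0,0,0,0,2,0,0,0,1,0,0,0,0,0,0,0,0,0,0,0,0,0,0,0]
Step 6: insert je at [0, 16] -> counters=[2,0,0,0,0,0,2,0,0,0,0,0,2,0,0,0,2,0,0,0,0,0,0,0,0,0,0,0,0,0,0,0]
Final counters=[2,0,0,0,0,0,2,0,0,0,0,0,2,0,0,0,2,0,0,0,0,0,0,0,0,0,0,0,0,0,0,0] -> counters[17]=0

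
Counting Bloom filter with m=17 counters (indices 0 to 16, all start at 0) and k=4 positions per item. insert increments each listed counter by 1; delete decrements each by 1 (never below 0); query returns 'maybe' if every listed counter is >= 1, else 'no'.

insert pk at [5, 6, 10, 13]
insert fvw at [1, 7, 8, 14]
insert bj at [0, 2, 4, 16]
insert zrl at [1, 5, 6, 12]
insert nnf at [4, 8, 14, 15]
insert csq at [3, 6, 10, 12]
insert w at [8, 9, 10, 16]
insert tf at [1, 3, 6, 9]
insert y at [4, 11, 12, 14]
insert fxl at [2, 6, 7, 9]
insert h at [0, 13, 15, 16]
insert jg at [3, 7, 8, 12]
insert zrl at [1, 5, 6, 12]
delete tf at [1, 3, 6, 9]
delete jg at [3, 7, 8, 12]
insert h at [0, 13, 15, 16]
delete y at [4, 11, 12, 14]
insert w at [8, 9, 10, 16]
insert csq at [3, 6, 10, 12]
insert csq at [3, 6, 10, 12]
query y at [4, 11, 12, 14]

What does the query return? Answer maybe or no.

Answer: no

Derivation:
Step 1: insert pk at [5, 6, 10, 13] -> counters=[0,0,0,0,0,1,1,0,0,0,1,0,0,1,0,0,0]
Step 2: insert fvw at [1, 7, 8, 14] -> counters=[0,1,0,0,0,1,1,1,1,0,1,0,0,1,1,0,0]
Step 3: insert bj at [0, 2, 4, 16] -> counters=[1,1,1,0,1,1,1,1,1,0,1,0,0,1,1,0,1]
Step 4: insert zrl at [1, 5, 6, 12] -> counters=[1,2,1,0,1,2,2,1,1,0,1,0,1,1,1,0,1]
Step 5: insert nnf at [4, 8, 14, 15] -> counters=[1,2,1,0,2,2,2,1,2,0,1,0,1,1,2,1,1]
Step 6: insert csq at [3, 6, 10, 12] -> counters=[1,2,1,1,2,2,3,1,2,0,2,0,2,1,2,1,1]
Step 7: insert w at [8, 9, 10, 16] -> counters=[1,2,1,1,2,2,3,1,3,1,3,0,2,1,2,1,2]
Step 8: insert tf at [1, 3, 6, 9] -> counters=[1,3,1,2,2,2,4,1,3,2,3,0,2,1,2,1,2]
Step 9: insert y at [4, 11, 12, 14] -> counters=[1,3,1,2,3,2,4,1,3,2,3,1,3,1,3,1,2]
Step 10: insert fxl at [2, 6, 7, 9] -> counters=[1,3,2,2,3,2,5,2,3,3,3,1,3,1,3,1,2]
Step 11: insert h at [0, 13, 15, 16] -> counters=[2,3,2,2,3,2,5,2,3,3,3,1,3,2,3,2,3]
Step 12: insert jg at [3, 7, 8, 12] -> counters=[2,3,2,3,3,2,5,3,4,3,3,1,4,2,3,2,3]
Step 13: insert zrl at [1, 5, 6, 12] -> counters=[2,4,2,3,3,3,6,3,4,3,3,1,5,2,3,2,3]
Step 14: delete tf at [1, 3, 6, 9] -> counters=[2,3,2,2,3,3,5,3,4,2,3,1,5,2,3,2,3]
Step 15: delete jg at [3, 7, 8, 12] -> counters=[2,3,2,1,3,3,5,2,3,2,3,1,4,2,3,2,3]
Step 16: insert h at [0, 13, 15, 16] -> counters=[3,3,2,1,3,3,5,2,3,2,3,1,4,3,3,3,4]
Step 17: delete y at [4, 11, 12, 14] -> counters=[3,3,2,1,2,3,5,2,3,2,3,0,3,3,2,3,4]
Step 18: insert w at [8, 9, 10, 16] -> counters=[3,3,2,1,2,3,5,2,4,3,4,0,3,3,2,3,5]
Step 19: insert csq at [3, 6, 10, 12] -> counters=[3,3,2,2,2,3,6,2,4,3,5,0,4,3,2,3,5]
Step 20: insert csq at [3, 6, 10, 12] -> counters=[3,3,2,3,2,3,7,2,4,3,6,0,5,3,2,3,5]
Query y: check counters[4]=2 counters[11]=0 counters[12]=5 counters[14]=2 -> no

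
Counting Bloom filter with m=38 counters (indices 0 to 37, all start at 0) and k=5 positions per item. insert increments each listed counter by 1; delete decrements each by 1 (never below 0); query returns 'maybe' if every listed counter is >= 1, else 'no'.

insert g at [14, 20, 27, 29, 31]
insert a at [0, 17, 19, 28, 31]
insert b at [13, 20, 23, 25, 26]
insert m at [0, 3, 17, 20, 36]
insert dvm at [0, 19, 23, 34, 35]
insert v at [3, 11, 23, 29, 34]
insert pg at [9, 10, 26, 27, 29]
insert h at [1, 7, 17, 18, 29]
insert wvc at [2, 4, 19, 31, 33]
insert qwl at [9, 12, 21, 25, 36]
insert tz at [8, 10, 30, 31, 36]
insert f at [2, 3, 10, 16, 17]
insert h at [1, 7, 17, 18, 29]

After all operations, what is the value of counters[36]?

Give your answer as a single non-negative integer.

Answer: 3

Derivation:
Step 1: insert g at [14, 20, 27, 29, 31] -> counters=[0,0,0,0,0,0,0,0,0,0,0,0,0,0,1,0,0,0,0,0,1,0,0,0,0,0,0,1,0,1,0,1,0,0,0,0,0,0]
Step 2: insert a at [0, 17, 19, 28, 31] -> counters=[1,0,0,0,0,0,0,0,0,0,0,0,0,0,1,0,0,1,0,1,1,0,0,0,0,0,0,1,1,1,0,2,0,0,0,0,0,0]
Step 3: insert b at [13, 20, 23, 25, 26] -> counters=[1,0,0,0,0,0,0,0,0,0,0,0,0,1,1,0,0,1,0,1,2,0,0,1,0,1,1,1,1,1,0,2,0,0,0,0,0,0]
Step 4: insert m at [0, 3, 17, 20, 36] -> counters=[2,0,0,1,0,0,0,0,0,0,0,0,0,1,1,0,0,2,0,1,3,0,0,1,0,1,1,1,1,1,0,2,0,0,0,0,1,0]
Step 5: insert dvm at [0, 19, 23, 34, 35] -> counters=[3,0,0,1,0,0,0,0,0,0,0,0,0,1,1,0,0,2,0,2,3,0,0,2,0,1,1,1,1,1,0,2,0,0,1,1,1,0]
Step 6: insert v at [3, 11, 23, 29, 34] -> counters=[3,0,0,2,0,0,0,0,0,0,0,1,0,1,1,0,0,2,0,2,3,0,0,3,0,1,1,1,1,2,0,2,0,0,2,1,1,0]
Step 7: insert pg at [9, 10, 26, 27, 29] -> counters=[3,0,0,2,0,0,0,0,0,1,1,1,0,1,1,0,0,2,0,2,3,0,0,3,0,1,2,2,1,3,0,2,0,0,2,1,1,0]
Step 8: insert h at [1, 7, 17, 18, 29] -> counters=[3,1,0,2,0,0,0,1,0,1,1,1,0,1,1,0,0,3,1,2,3,0,0,3,0,1,2,2,1,4,0,2,0,0,2,1,1,0]
Step 9: insert wvc at [2, 4, 19, 31, 33] -> counters=[3,1,1,2,1,0,0,1,0,1,1,1,0,1,1,0,0,3,1,3,3,0,0,3,0,1,2,2,1,4,0,3,0,1,2,1,1,0]
Step 10: insert qwl at [9, 12, 21, 25, 36] -> counters=[3,1,1,2,1,0,0,1,0,2,1,1,1,1,1,0,0,3,1,3,3,1,0,3,0,2,2,2,1,4,0,3,0,1,2,1,2,0]
Step 11: insert tz at [8, 10, 30, 31, 36] -> counters=[3,1,1,2,1,0,0,1,1,2,2,1,1,1,1,0,0,3,1,3,3,1,0,3,0,2,2,2,1,4,1,4,0,1,2,1,3,0]
Step 12: insert f at [2, 3, 10, 16, 17] -> counters=[3,1,2,3,1,0,0,1,1,2,3,1,1,1,1,0,1,4,1,3,3,1,0,3,0,2,2,2,1,4,1,4,0,1,2,1,3,0]
Step 13: insert h at [1, 7, 17, 18, 29] -> counters=[3,2,2,3,1,0,0,2,1,2,3,1,1,1,1,0,1,5,2,3,3,1,0,3,0,2,2,2,1,5,1,4,0,1,2,1,3,0]
Final counters=[3,2,2,3,1,0,0,2,1,2,3,1,1,1,1,0,1,5,2,3,3,1,0,3,0,2,2,2,1,5,1,4,0,1,2,1,3,0] -> counters[36]=3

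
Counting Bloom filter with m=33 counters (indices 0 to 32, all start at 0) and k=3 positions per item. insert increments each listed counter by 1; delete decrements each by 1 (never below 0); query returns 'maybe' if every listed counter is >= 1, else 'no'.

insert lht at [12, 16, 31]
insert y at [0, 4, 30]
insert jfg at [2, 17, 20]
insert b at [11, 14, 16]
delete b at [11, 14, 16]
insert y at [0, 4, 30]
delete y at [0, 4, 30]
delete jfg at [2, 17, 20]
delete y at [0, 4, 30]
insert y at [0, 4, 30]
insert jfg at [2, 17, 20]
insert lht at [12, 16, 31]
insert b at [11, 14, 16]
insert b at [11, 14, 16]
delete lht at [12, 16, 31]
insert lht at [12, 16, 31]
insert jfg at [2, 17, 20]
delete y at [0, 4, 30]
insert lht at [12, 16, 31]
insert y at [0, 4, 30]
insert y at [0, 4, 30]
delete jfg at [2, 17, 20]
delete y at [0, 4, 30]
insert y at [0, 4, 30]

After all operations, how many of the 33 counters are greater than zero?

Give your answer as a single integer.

Step 1: insert lht at [12, 16, 31] -> counters=[0,0,0,0,0,0,0,0,0,0,0,0,1,0,0,0,1,0,0,0,0,0,0,0,0,0,0,0,0,0,0,1,0]
Step 2: insert y at [0, 4, 30] -> counters=[1,0,0,0,1,0,0,0,0,0,0,0,1,0,0,0,1,0,0,0,0,0,0,0,0,0,0,0,0,0,1,1,0]
Step 3: insert jfg at [2, 17, 20] -> counters=[1,0,1,0,1,0,0,0,0,0,0,0,1,0,0,0,1,1,0,0,1,0,0,0,0,0,0,0,0,0,1,1,0]
Step 4: insert b at [11, 14, 16] -> counters=[1,0,1,0,1,0,0,0,0,0,0,1,1,0,1,0,2,1,0,0,1,0,0,0,0,0,0,0,0,0,1,1,0]
Step 5: delete b at [11, 14, 16] -> counters=[1,0,1,0,1,0,0,0,0,0,0,0,1,0,0,0,1,1,0,0,1,0,0,0,0,0,0,0,0,0,1,1,0]
Step 6: insert y at [0, 4, 30] -> counters=[2,0,1,0,2,0,0,0,0,0,0,0,1,0,0,0,1,1,0,0,1,0,0,0,0,0,0,0,0,0,2,1,0]
Step 7: delete y at [0, 4, 30] -> counters=[1,0,1,0,1,0,0,0,0,0,0,0,1,0,0,0,1,1,0,0,1,0,0,0,0,0,0,0,0,0,1,1,0]
Step 8: delete jfg at [2, 17, 20] -> counters=[1,0,0,0,1,0,0,0,0,0,0,0,1,0,0,0,1,0,0,0,0,0,0,0,0,0,0,0,0,0,1,1,0]
Step 9: delete y at [0, 4, 30] -> counters=[0,0,0,0,0,0,0,0,0,0,0,0,1,0,0,0,1,0,0,0,0,0,0,0,0,0,0,0,0,0,0,1,0]
Step 10: insert y at [0, 4, 30] -> counters=[1,0,0,0,1,0,0,0,0,0,0,0,1,0,0,0,1,0,0,0,0,0,0,0,0,0,0,0,0,0,1,1,0]
Step 11: insert jfg at [2, 17, 20] -> counters=[1,0,1,0,1,0,0,0,0,0,0,0,1,0,0,0,1,1,0,0,1,0,0,0,0,0,0,0,0,0,1,1,0]
Step 12: insert lht at [12, 16, 31] -> counters=[1,0,1,0,1,0,0,0,0,0,0,0,2,0,0,0,2,1,0,0,1,0,0,0,0,0,0,0,0,0,1,2,0]
Step 13: insert b at [11, 14, 16] -> counters=[1,0,1,0,1,0,0,0,0,0,0,1,2,0,1,0,3,1,0,0,1,0,0,0,0,0,0,0,0,0,1,2,0]
Step 14: insert b at [11, 14, 16] -> counters=[1,0,1,0,1,0,0,0,0,0,0,2,2,0,2,0,4,1,0,0,1,0,0,0,0,0,0,0,0,0,1,2,0]
Step 15: delete lht at [12, 16, 31] -> counters=[1,0,1,0,1,0,0,0,0,0,0,2,1,0,2,0,3,1,0,0,1,0,0,0,0,0,0,0,0,0,1,1,0]
Step 16: insert lht at [12, 16, 31] -> counters=[1,0,1,0,1,0,0,0,0,0,0,2,2,0,2,0,4,1,0,0,1,0,0,0,0,0,0,0,0,0,1,2,0]
Step 17: insert jfg at [2, 17, 20] -> counters=[1,0,2,0,1,0,0,0,0,0,0,2,2,0,2,0,4,2,0,0,2,0,0,0,0,0,0,0,0,0,1,2,0]
Step 18: delete y at [0, 4, 30] -> counters=[0,0,2,0,0,0,0,0,0,0,0,2,2,0,2,0,4,2,0,0,2,0,0,0,0,0,0,0,0,0,0,2,0]
Step 19: insert lht at [12, 16, 31] -> counters=[0,0,2,0,0,0,0,0,0,0,0,2,3,0,2,0,5,2,0,0,2,0,0,0,0,0,0,0,0,0,0,3,0]
Step 20: insert y at [0, 4, 30] -> counters=[1,0,2,0,1,0,0,0,0,0,0,2,3,0,2,0,5,2,0,0,2,0,0,0,0,0,0,0,0,0,1,3,0]
Step 21: insert y at [0, 4, 30] -> counters=[2,0,2,0,2,0,0,0,0,0,0,2,3,0,2,0,5,2,0,0,2,0,0,0,0,0,0,0,0,0,2,3,0]
Step 22: delete jfg at [2, 17, 20] -> counters=[2,0,1,0,2,0,0,0,0,0,0,2,3,0,2,0,5,1,0,0,1,0,0,0,0,0,0,0,0,0,2,3,0]
Step 23: delete y at [0, 4, 30] -> counters=[1,0,1,0,1,0,0,0,0,0,0,2,3,0,2,0,5,1,0,0,1,0,0,0,0,0,0,0,0,0,1,3,0]
Step 24: insert y at [0, 4, 30] -> counters=[2,0,1,0,2,0,0,0,0,0,0,2,3,0,2,0,5,1,0,0,1,0,0,0,0,0,0,0,0,0,2,3,0]
Final counters=[2,0,1,0,2,0,0,0,0,0,0,2,3,0,2,0,5,1,0,0,1,0,0,0,0,0,0,0,0,0,2,3,0] -> 11 nonzero

Answer: 11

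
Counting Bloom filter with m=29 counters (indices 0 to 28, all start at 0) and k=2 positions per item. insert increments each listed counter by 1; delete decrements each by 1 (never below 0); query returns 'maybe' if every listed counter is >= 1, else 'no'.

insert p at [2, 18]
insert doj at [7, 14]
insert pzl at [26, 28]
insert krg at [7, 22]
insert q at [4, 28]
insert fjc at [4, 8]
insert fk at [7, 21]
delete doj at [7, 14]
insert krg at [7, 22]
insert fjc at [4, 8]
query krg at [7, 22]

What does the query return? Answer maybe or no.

Answer: maybe

Derivation:
Step 1: insert p at [2, 18] -> counters=[0,0,1,0,0,0,0,0,0,0,0,0,0,0,0,0,0,0,1,0,0,0,0,0,0,0,0,0,0]
Step 2: insert doj at [7, 14] -> counters=[0,0,1,0,0,0,0,1,0,0,0,0,0,0,1,0,0,0,1,0,0,0,0,0,0,0,0,0,0]
Step 3: insert pzl at [26, 28] -> counters=[0,0,1,0,0,0,0,1,0,0,0,0,0,0,1,0,0,0,1,0,0,0,0,0,0,0,1,0,1]
Step 4: insert krg at [7, 22] -> counters=[0,0,1,0,0,0,0,2,0,0,0,0,0,0,1,0,0,0,1,0,0,0,1,0,0,0,1,0,1]
Step 5: insert q at [4, 28] -> counters=[0,0,1,0,1,0,0,2,0,0,0,0,0,0,1,0,0,0,1,0,0,0,1,0,0,0,1,0,2]
Step 6: insert fjc at [4, 8] -> counters=[0,0,1,0,2,0,0,2,1,0,0,0,0,0,1,0,0,0,1,0,0,0,1,0,0,0,1,0,2]
Step 7: insert fk at [7, 21] -> counters=[0,0,1,0,2,0,0,3,1,0,0,0,0,0,1,0,0,0,1,0,0,1,1,0,0,0,1,0,2]
Step 8: delete doj at [7, 14] -> counters=[0,0,1,0,2,0,0,2,1,0,0,0,0,0,0,0,0,0,1,0,0,1,1,0,0,0,1,0,2]
Step 9: insert krg at [7, 22] -> counters=[0,0,1,0,2,0,0,3,1,0,0,0,0,0,0,0,0,0,1,0,0,1,2,0,0,0,1,0,2]
Step 10: insert fjc at [4, 8] -> counters=[0,0,1,0,3,0,0,3,2,0,0,0,0,0,0,0,0,0,1,0,0,1,2,0,0,0,1,0,2]
Query krg: check counters[7]=3 counters[22]=2 -> maybe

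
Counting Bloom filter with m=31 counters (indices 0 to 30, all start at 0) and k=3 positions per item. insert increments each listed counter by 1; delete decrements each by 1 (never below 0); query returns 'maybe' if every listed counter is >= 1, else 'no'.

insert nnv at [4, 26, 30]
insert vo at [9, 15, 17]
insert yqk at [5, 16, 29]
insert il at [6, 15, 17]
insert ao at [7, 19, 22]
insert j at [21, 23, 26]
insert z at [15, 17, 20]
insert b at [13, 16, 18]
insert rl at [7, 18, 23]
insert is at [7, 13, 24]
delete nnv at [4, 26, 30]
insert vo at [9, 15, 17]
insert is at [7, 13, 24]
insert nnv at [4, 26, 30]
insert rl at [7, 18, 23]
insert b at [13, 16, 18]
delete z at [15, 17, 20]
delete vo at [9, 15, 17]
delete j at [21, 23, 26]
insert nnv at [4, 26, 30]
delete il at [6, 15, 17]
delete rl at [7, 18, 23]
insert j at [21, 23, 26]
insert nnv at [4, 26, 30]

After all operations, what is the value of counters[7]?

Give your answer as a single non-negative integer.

Step 1: insert nnv at [4, 26, 30] -> counters=[0,0,0,0,1,0,0,0,0,0,0,0,0,0,0,0,0,0,0,0,0,0,0,0,0,0,1,0,0,0,1]
Step 2: insert vo at [9, 15, 17] -> counters=[0,0,0,0,1,0,0,0,0,1,0,0,0,0,0,1,0,1,0,0,0,0,0,0,0,0,1,0,0,0,1]
Step 3: insert yqk at [5, 16, 29] -> counters=[0,0,0,0,1,1,0,0,0,1,0,0,0,0,0,1,1,1,0,0,0,0,0,0,0,0,1,0,0,1,1]
Step 4: insert il at [6, 15, 17] -> counters=[0,0,0,0,1,1,1,0,0,1,0,0,0,0,0,2,1,2,0,0,0,0,0,0,0,0,1,0,0,1,1]
Step 5: insert ao at [7, 19, 22] -> counters=[0,0,0,0,1,1,1,1,0,1,0,0,0,0,0,2,1,2,0,1,0,0,1,0,0,0,1,0,0,1,1]
Step 6: insert j at [21, 23, 26] -> counters=[0,0,0,0,1,1,1,1,0,1,0,0,0,0,0,2,1,2,0,1,0,1,1,1,0,0,2,0,0,1,1]
Step 7: insert z at [15, 17, 20] -> counters=[0,0,0,0,1,1,1,1,0,1,0,0,0,0,0,3,1,3,0,1,1,1,1,1,0,0,2,0,0,1,1]
Step 8: insert b at [13, 16, 18] -> counters=[0,0,0,0,1,1,1,1,0,1,0,0,0,1,0,3,2,3,1,1,1,1,1,1,0,0,2,0,0,1,1]
Step 9: insert rl at [7, 18, 23] -> counters=[0,0,0,0,1,1,1,2,0,1,0,0,0,1,0,3,2,3,2,1,1,1,1,2,0,0,2,0,0,1,1]
Step 10: insert is at [7, 13, 24] -> counters=[0,0,0,0,1,1,1,3,0,1,0,0,0,2,0,3,2,3,2,1,1,1,1,2,1,0,2,0,0,1,1]
Step 11: delete nnv at [4, 26, 30] -> counters=[0,0,0,0,0,1,1,3,0,1,0,0,0,2,0,3,2,3,2,1,1,1,1,2,1,0,1,0,0,1,0]
Step 12: insert vo at [9, 15, 17] -> counters=[0,0,0,0,0,1,1,3,0,2,0,0,0,2,0,4,2,4,2,1,1,1,1,2,1,0,1,0,0,1,0]
Step 13: insert is at [7, 13, 24] -> counters=[0,0,0,0,0,1,1,4,0,2,0,0,0,3,0,4,2,4,2,1,1,1,1,2,2,0,1,0,0,1,0]
Step 14: insert nnv at [4, 26, 30] -> counters=[0,0,0,0,1,1,1,4,0,2,0,0,0,3,0,4,2,4,2,1,1,1,1,2,2,0,2,0,0,1,1]
Step 15: insert rl at [7, 18, 23] -> counters=[0,0,0,0,1,1,1,5,0,2,0,0,0,3,0,4,2,4,3,1,1,1,1,3,2,0,2,0,0,1,1]
Step 16: insert b at [13, 16, 18] -> counters=[0,0,0,0,1,1,1,5,0,2,0,0,0,4,0,4,3,4,4,1,1,1,1,3,2,0,2,0,0,1,1]
Step 17: delete z at [15, 17, 20] -> counters=[0,0,0,0,1,1,1,5,0,2,0,0,0,4,0,3,3,3,4,1,0,1,1,3,2,0,2,0,0,1,1]
Step 18: delete vo at [9, 15, 17] -> counters=[0,0,0,0,1,1,1,5,0,1,0,0,0,4,0,2,3,2,4,1,0,1,1,3,2,0,2,0,0,1,1]
Step 19: delete j at [21, 23, 26] -> counters=[0,0,0,0,1,1,1,5,0,1,0,0,0,4,0,2,3,2,4,1,0,0,1,2,2,0,1,0,0,1,1]
Step 20: insert nnv at [4, 26, 30] -> counters=[0,0,0,0,2,1,1,5,0,1,0,0,0,4,0,2,3,2,4,1,0,0,1,2,2,0,2,0,0,1,2]
Step 21: delete il at [6, 15, 17] -> counters=[0,0,0,0,2,1,0,5,0,1,0,0,0,4,0,1,3,1,4,1,0,0,1,2,2,0,2,0,0,1,2]
Step 22: delete rl at [7, 18, 23] -> counters=[0,0,0,0,2,1,0,4,0,1,0,0,0,4,0,1,3,1,3,1,0,0,1,1,2,0,2,0,0,1,2]
Step 23: insert j at [21, 23, 26] -> counters=[0,0,0,0,2,1,0,4,0,1,0,0,0,4,0,1,3,1,3,1,0,1,1,2,2,0,3,0,0,1,2]
Step 24: insert nnv at [4, 26, 30] -> counters=[0,0,0,0,3,1,0,4,0,1,0,0,0,4,0,1,3,1,3,1,0,1,1,2,2,0,4,0,0,1,3]
Final counters=[0,0,0,0,3,1,0,4,0,1,0,0,0,4,0,1,3,1,3,1,0,1,1,2,2,0,4,0,0,1,3] -> counters[7]=4

Answer: 4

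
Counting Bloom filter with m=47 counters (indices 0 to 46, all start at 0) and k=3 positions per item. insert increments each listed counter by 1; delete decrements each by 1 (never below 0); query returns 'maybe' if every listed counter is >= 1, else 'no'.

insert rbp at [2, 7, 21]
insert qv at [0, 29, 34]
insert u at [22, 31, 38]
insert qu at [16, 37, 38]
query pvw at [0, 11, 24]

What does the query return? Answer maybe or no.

Step 1: insert rbp at [2, 7, 21] -> counters=[0,0,1,0,0,0,0,1,0,0,0,0,0,0,0,0,0,0,0,0,0,1,0,0,0,0,0,0,0,0,0,0,0,0,0,0,0,0,0,0,0,0,0,0,0,0,0]
Step 2: insert qv at [0, 29, 34] -> counters=[1,0,1,0,0,0,0,1,0,0,0,0,0,0,0,0,0,0,0,0,0,1,0,0,0,0,0,0,0,1,0,0,0,0,1,0,0,0,0,0,0,0,0,0,0,0,0]
Step 3: insert u at [22, 31, 38] -> counters=[1,0,1,0,0,0,0,1,0,0,0,0,0,0,0,0,0,0,0,0,0,1,1,0,0,0,0,0,0,1,0,1,0,0,1,0,0,0,1,0,0,0,0,0,0,0,0]
Step 4: insert qu at [16, 37, 38] -> counters=[1,0,1,0,0,0,0,1,0,0,0,0,0,0,0,0,1,0,0,0,0,1,1,0,0,0,0,0,0,1,0,1,0,0,1,0,0,1,2,0,0,0,0,0,0,0,0]
Query pvw: check counters[0]=1 counters[11]=0 counters[24]=0 -> no

Answer: no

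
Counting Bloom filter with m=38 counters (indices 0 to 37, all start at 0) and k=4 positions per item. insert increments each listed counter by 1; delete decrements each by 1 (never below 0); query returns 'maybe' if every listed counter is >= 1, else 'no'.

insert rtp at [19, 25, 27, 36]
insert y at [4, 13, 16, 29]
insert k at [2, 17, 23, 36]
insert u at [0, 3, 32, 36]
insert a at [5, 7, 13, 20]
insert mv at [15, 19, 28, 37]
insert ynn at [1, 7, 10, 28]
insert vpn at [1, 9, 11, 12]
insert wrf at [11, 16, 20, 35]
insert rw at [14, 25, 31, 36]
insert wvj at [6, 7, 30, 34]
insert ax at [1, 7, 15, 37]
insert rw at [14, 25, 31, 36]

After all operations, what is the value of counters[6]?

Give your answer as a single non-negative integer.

Answer: 1

Derivation:
Step 1: insert rtp at [19, 25, 27, 36] -> counters=[0,0,0,0,0,0,0,0,0,0,0,0,0,0,0,0,0,0,0,1,0,0,0,0,0,1,0,1,0,0,0,0,0,0,0,0,1,0]
Step 2: insert y at [4, 13, 16, 29] -> counters=[0,0,0,0,1,0,0,0,0,0,0,0,0,1,0,0,1,0,0,1,0,0,0,0,0,1,0,1,0,1,0,0,0,0,0,0,1,0]
Step 3: insert k at [2, 17, 23, 36] -> counters=[0,0,1,0,1,0,0,0,0,0,0,0,0,1,0,0,1,1,0,1,0,0,0,1,0,1,0,1,0,1,0,0,0,0,0,0,2,0]
Step 4: insert u at [0, 3, 32, 36] -> counters=[1,0,1,1,1,0,0,0,0,0,0,0,0,1,0,0,1,1,0,1,0,0,0,1,0,1,0,1,0,1,0,0,1,0,0,0,3,0]
Step 5: insert a at [5, 7, 13, 20] -> counters=[1,0,1,1,1,1,0,1,0,0,0,0,0,2,0,0,1,1,0,1,1,0,0,1,0,1,0,1,0,1,0,0,1,0,0,0,3,0]
Step 6: insert mv at [15, 19, 28, 37] -> counters=[1,0,1,1,1,1,0,1,0,0,0,0,0,2,0,1,1,1,0,2,1,0,0,1,0,1,0,1,1,1,0,0,1,0,0,0,3,1]
Step 7: insert ynn at [1, 7, 10, 28] -> counters=[1,1,1,1,1,1,0,2,0,0,1,0,0,2,0,1,1,1,0,2,1,0,0,1,0,1,0,1,2,1,0,0,1,0,0,0,3,1]
Step 8: insert vpn at [1, 9, 11, 12] -> counters=[1,2,1,1,1,1,0,2,0,1,1,1,1,2,0,1,1,1,0,2,1,0,0,1,0,1,0,1,2,1,0,0,1,0,0,0,3,1]
Step 9: insert wrf at [11, 16, 20, 35] -> counters=[1,2,1,1,1,1,0,2,0,1,1,2,1,2,0,1,2,1,0,2,2,0,0,1,0,1,0,1,2,1,0,0,1,0,0,1,3,1]
Step 10: insert rw at [14, 25, 31, 36] -> counters=[1,2,1,1,1,1,0,2,0,1,1,2,1,2,1,1,2,1,0,2,2,0,0,1,0,2,0,1,2,1,0,1,1,0,0,1,4,1]
Step 11: insert wvj at [6, 7, 30, 34] -> counters=[1,2,1,1,1,1,1,3,0,1,1,2,1,2,1,1,2,1,0,2,2,0,0,1,0,2,0,1,2,1,1,1,1,0,1,1,4,1]
Step 12: insert ax at [1, 7, 15, 37] -> counters=[1,3,1,1,1,1,1,4,0,1,1,2,1,2,1,2,2,1,0,2,2,0,0,1,0,2,0,1,2,1,1,1,1,0,1,1,4,2]
Step 13: insert rw at [14, 25, 31, 36] -> counters=[1,3,1,1,1,1,1,4,0,1,1,2,1,2,2,2,2,1,0,2,2,0,0,1,0,3,0,1,2,1,1,2,1,0,1,1,5,2]
Final counters=[1,3,1,1,1,1,1,4,0,1,1,2,1,2,2,2,2,1,0,2,2,0,0,1,0,3,0,1,2,1,1,2,1,0,1,1,5,2] -> counters[6]=1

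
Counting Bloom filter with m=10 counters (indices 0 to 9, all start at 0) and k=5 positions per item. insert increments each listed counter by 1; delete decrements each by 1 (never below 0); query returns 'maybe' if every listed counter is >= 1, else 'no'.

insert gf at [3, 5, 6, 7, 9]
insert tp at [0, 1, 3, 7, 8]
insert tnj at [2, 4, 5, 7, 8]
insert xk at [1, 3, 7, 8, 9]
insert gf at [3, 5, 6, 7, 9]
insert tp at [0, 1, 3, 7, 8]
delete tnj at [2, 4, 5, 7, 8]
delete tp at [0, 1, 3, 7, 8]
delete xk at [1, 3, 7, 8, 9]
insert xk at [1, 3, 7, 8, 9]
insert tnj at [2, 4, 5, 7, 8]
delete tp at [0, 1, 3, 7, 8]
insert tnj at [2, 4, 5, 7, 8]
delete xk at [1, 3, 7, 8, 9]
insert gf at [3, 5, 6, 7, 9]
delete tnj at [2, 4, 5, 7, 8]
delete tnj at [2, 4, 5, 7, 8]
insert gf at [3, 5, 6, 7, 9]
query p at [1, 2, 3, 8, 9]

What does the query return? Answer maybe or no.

Answer: no

Derivation:
Step 1: insert gf at [3, 5, 6, 7, 9] -> counters=[0,0,0,1,0,1,1,1,0,1]
Step 2: insert tp at [0, 1, 3, 7, 8] -> counters=[1,1,0,2,0,1,1,2,1,1]
Step 3: insert tnj at [2, 4, 5, 7, 8] -> counters=[1,1,1,2,1,2,1,3,2,1]
Step 4: insert xk at [1, 3, 7, 8, 9] -> counters=[1,2,1,3,1,2,1,4,3,2]
Step 5: insert gf at [3, 5, 6, 7, 9] -> counters=[1,2,1,4,1,3,2,5,3,3]
Step 6: insert tp at [0, 1, 3, 7, 8] -> counters=[2,3,1,5,1,3,2,6,4,3]
Step 7: delete tnj at [2, 4, 5, 7, 8] -> counters=[2,3,0,5,0,2,2,5,3,3]
Step 8: delete tp at [0, 1, 3, 7, 8] -> counters=[1,2,0,4,0,2,2,4,2,3]
Step 9: delete xk at [1, 3, 7, 8, 9] -> counters=[1,1,0,3,0,2,2,3,1,2]
Step 10: insert xk at [1, 3, 7, 8, 9] -> counters=[1,2,0,4,0,2,2,4,2,3]
Step 11: insert tnj at [2, 4, 5, 7, 8] -> counters=[1,2,1,4,1,3,2,5,3,3]
Step 12: delete tp at [0, 1, 3, 7, 8] -> counters=[0,1,1,3,1,3,2,4,2,3]
Step 13: insert tnj at [2, 4, 5, 7, 8] -> counters=[0,1,2,3,2,4,2,5,3,3]
Step 14: delete xk at [1, 3, 7, 8, 9] -> counters=[0,0,2,2,2,4,2,4,2,2]
Step 15: insert gf at [3, 5, 6, 7, 9] -> counters=[0,0,2,3,2,5,3,5,2,3]
Step 16: delete tnj at [2, 4, 5, 7, 8] -> counters=[0,0,1,3,1,4,3,4,1,3]
Step 17: delete tnj at [2, 4, 5, 7, 8] -> counters=[0,0,0,3,0,3,3,3,0,3]
Step 18: insert gf at [3, 5, 6, 7, 9] -> counters=[0,0,0,4,0,4,4,4,0,4]
Query p: check counters[1]=0 counters[2]=0 counters[3]=4 counters[8]=0 counters[9]=4 -> no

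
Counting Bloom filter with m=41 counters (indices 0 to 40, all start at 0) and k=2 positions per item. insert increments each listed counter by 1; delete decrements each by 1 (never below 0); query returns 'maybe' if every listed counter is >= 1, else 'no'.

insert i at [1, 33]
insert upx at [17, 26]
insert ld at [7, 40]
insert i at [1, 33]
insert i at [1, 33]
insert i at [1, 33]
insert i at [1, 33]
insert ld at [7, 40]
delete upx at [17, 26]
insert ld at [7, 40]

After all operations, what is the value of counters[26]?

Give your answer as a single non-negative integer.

Answer: 0

Derivation:
Step 1: insert i at [1, 33] -> counters=[0,1,0,0,0,0,0,0,0,0,0,0,0,0,0,0,0,0,0,0,0,0,0,0,0,0,0,0,0,0,0,0,0,1,0,0,0,0,0,0,0]
Step 2: insert upx at [17, 26] -> counters=[0,1,0,0,0,0,0,0,0,0,0,0,0,0,0,0,0,1,0,0,0,0,0,0,0,0,1,0,0,0,0,0,0,1,0,0,0,0,0,0,0]
Step 3: insert ld at [7, 40] -> counters=[0,1,0,0,0,0,0,1,0,0,0,0,0,0,0,0,0,1,0,0,0,0,0,0,0,0,1,0,0,0,0,0,0,1,0,0,0,0,0,0,1]
Step 4: insert i at [1, 33] -> counters=[0,2,0,0,0,0,0,1,0,0,0,0,0,0,0,0,0,1,0,0,0,0,0,0,0,0,1,0,0,0,0,0,0,2,0,0,0,0,0,0,1]
Step 5: insert i at [1, 33] -> counters=[0,3,0,0,0,0,0,1,0,0,0,0,0,0,0,0,0,1,0,0,0,0,0,0,0,0,1,0,0,0,0,0,0,3,0,0,0,0,0,0,1]
Step 6: insert i at [1, 33] -> counters=[0,4,0,0,0,0,0,1,0,0,0,0,0,0,0,0,0,1,0,0,0,0,0,0,0,0,1,0,0,0,0,0,0,4,0,0,0,0,0,0,1]
Step 7: insert i at [1, 33] -> counters=[0,5,0,0,0,0,0,1,0,0,0,0,0,0,0,0,0,1,0,0,0,0,0,0,0,0,1,0,0,0,0,0,0,5,0,0,0,0,0,0,1]
Step 8: insert ld at [7, 40] -> counters=[0,5,0,0,0,0,0,2,0,0,0,0,0,0,0,0,0,1,0,0,0,0,0,0,0,0,1,0,0,0,0,0,0,5,0,0,0,0,0,0,2]
Step 9: delete upx at [17, 26] -> counters=[0,5,0,0,0,0,0,2,0,0,0,0,0,0,0,0,0,0,0,0,0,0,0,0,0,0,0,0,0,0,0,0,0,5,0,0,0,0,0,0,2]
Step 10: insert ld at [7, 40] -> counters=[0,5,0,0,0,0,0,3,0,0,0,0,0,0,0,0,0,0,0,0,0,0,0,0,0,0,0,0,0,0,0,0,0,5,0,0,0,0,0,0,3]
Final counters=[0,5,0,0,0,0,0,3,0,0,0,0,0,0,0,0,0,0,0,0,0,0,0,0,0,0,0,0,0,0,0,0,0,5,0,0,0,0,0,0,3] -> counters[26]=0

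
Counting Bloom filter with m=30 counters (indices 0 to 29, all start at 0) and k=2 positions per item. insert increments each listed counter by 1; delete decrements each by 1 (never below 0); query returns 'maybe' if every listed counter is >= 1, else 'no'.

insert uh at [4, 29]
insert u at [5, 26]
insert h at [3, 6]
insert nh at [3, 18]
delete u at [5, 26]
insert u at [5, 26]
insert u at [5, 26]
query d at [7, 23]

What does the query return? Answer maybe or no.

Step 1: insert uh at [4, 29] -> counters=[0,0,0,0,1,0,0,0,0,0,0,0,0,0,0,0,0,0,0,0,0,0,0,0,0,0,0,0,0,1]
Step 2: insert u at [5, 26] -> counters=[0,0,0,0,1,1,0,0,0,0,0,0,0,0,0,0,0,0,0,0,0,0,0,0,0,0,1,0,0,1]
Step 3: insert h at [3, 6] -> counters=[0,0,0,1,1,1,1,0,0,0,0,0,0,0,0,0,0,0,0,0,0,0,0,0,0,0,1,0,0,1]
Step 4: insert nh at [3, 18] -> counters=[0,0,0,2,1,1,1,0,0,0,0,0,0,0,0,0,0,0,1,0,0,0,0,0,0,0,1,0,0,1]
Step 5: delete u at [5, 26] -> counters=[0,0,0,2,1,0,1,0,0,0,0,0,0,0,0,0,0,0,1,0,0,0,0,0,0,0,0,0,0,1]
Step 6: insert u at [5, 26] -> counters=[0,0,0,2,1,1,1,0,0,0,0,0,0,0,0,0,0,0,1,0,0,0,0,0,0,0,1,0,0,1]
Step 7: insert u at [5, 26] -> counters=[0,0,0,2,1,2,1,0,0,0,0,0,0,0,0,0,0,0,1,0,0,0,0,0,0,0,2,0,0,1]
Query d: check counters[7]=0 counters[23]=0 -> no

Answer: no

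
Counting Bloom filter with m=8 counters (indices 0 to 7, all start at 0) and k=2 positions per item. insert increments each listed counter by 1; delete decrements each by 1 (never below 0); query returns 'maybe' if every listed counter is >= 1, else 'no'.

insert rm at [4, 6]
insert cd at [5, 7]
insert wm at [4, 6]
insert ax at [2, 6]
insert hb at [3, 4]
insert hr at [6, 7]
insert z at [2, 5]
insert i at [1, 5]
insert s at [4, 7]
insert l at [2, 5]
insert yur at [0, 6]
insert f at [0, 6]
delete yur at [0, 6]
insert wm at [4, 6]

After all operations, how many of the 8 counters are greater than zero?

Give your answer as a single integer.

Answer: 8

Derivation:
Step 1: insert rm at [4, 6] -> counters=[0,0,0,0,1,0,1,0]
Step 2: insert cd at [5, 7] -> counters=[0,0,0,0,1,1,1,1]
Step 3: insert wm at [4, 6] -> counters=[0,0,0,0,2,1,2,1]
Step 4: insert ax at [2, 6] -> counters=[0,0,1,0,2,1,3,1]
Step 5: insert hb at [3, 4] -> counters=[0,0,1,1,3,1,3,1]
Step 6: insert hr at [6, 7] -> counters=[0,0,1,1,3,1,4,2]
Step 7: insert z at [2, 5] -> counters=[0,0,2,1,3,2,4,2]
Step 8: insert i at [1, 5] -> counters=[0,1,2,1,3,3,4,2]
Step 9: insert s at [4, 7] -> counters=[0,1,2,1,4,3,4,3]
Step 10: insert l at [2, 5] -> counters=[0,1,3,1,4,4,4,3]
Step 11: insert yur at [0, 6] -> counters=[1,1,3,1,4,4,5,3]
Step 12: insert f at [0, 6] -> counters=[2,1,3,1,4,4,6,3]
Step 13: delete yur at [0, 6] -> counters=[1,1,3,1,4,4,5,3]
Step 14: insert wm at [4, 6] -> counters=[1,1,3,1,5,4,6,3]
Final counters=[1,1,3,1,5,4,6,3] -> 8 nonzero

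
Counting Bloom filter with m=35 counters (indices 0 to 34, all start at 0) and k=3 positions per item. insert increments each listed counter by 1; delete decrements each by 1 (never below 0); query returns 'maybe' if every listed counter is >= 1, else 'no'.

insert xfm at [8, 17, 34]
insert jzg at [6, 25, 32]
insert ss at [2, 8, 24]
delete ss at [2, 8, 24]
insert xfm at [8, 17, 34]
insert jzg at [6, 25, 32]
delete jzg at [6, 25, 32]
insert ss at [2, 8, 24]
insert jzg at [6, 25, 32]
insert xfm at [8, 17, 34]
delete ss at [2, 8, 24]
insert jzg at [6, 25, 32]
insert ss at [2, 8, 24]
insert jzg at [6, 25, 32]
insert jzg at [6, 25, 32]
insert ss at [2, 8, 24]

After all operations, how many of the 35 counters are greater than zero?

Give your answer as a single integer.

Step 1: insert xfm at [8, 17, 34] -> counters=[0,0,0,0,0,0,0,0,1,0,0,0,0,0,0,0,0,1,0,0,0,0,0,0,0,0,0,0,0,0,0,0,0,0,1]
Step 2: insert jzg at [6, 25, 32] -> counters=[0,0,0,0,0,0,1,0,1,0,0,0,0,0,0,0,0,1,0,0,0,0,0,0,0,1,0,0,0,0,0,0,1,0,1]
Step 3: insert ss at [2, 8, 24] -> counters=[0,0,1,0,0,0,1,0,2,0,0,0,0,0,0,0,0,1,0,0,0,0,0,0,1,1,0,0,0,0,0,0,1,0,1]
Step 4: delete ss at [2, 8, 24] -> counters=[0,0,0,0,0,0,1,0,1,0,0,0,0,0,0,0,0,1,0,0,0,0,0,0,0,1,0,0,0,0,0,0,1,0,1]
Step 5: insert xfm at [8, 17, 34] -> counters=[0,0,0,0,0,0,1,0,2,0,0,0,0,0,0,0,0,2,0,0,0,0,0,0,0,1,0,0,0,0,0,0,1,0,2]
Step 6: insert jzg at [6, 25, 32] -> counters=[0,0,0,0,0,0,2,0,2,0,0,0,0,0,0,0,0,2,0,0,0,0,0,0,0,2,0,0,0,0,0,0,2,0,2]
Step 7: delete jzg at [6, 25, 32] -> counters=[0,0,0,0,0,0,1,0,2,0,0,0,0,0,0,0,0,2,0,0,0,0,0,0,0,1,0,0,0,0,0,0,1,0,2]
Step 8: insert ss at [2, 8, 24] -> counters=[0,0,1,0,0,0,1,0,3,0,0,0,0,0,0,0,0,2,0,0,0,0,0,0,1,1,0,0,0,0,0,0,1,0,2]
Step 9: insert jzg at [6, 25, 32] -> counters=[0,0,1,0,0,0,2,0,3,0,0,0,0,0,0,0,0,2,0,0,0,0,0,0,1,2,0,0,0,0,0,0,2,0,2]
Step 10: insert xfm at [8, 17, 34] -> counters=[0,0,1,0,0,0,2,0,4,0,0,0,0,0,0,0,0,3,0,0,0,0,0,0,1,2,0,0,0,0,0,0,2,0,3]
Step 11: delete ss at [2, 8, 24] -> counters=[0,0,0,0,0,0,2,0,3,0,0,0,0,0,0,0,0,3,0,0,0,0,0,0,0,2,0,0,0,0,0,0,2,0,3]
Step 12: insert jzg at [6, 25, 32] -> counters=[0,0,0,0,0,0,3,0,3,0,0,0,0,0,0,0,0,3,0,0,0,0,0,0,0,3,0,0,0,0,0,0,3,0,3]
Step 13: insert ss at [2, 8, 24] -> counters=[0,0,1,0,0,0,3,0,4,0,0,0,0,0,0,0,0,3,0,0,0,0,0,0,1,3,0,0,0,0,0,0,3,0,3]
Step 14: insert jzg at [6, 25, 32] -> counters=[0,0,1,0,0,0,4,0,4,0,0,0,0,0,0,0,0,3,0,0,0,0,0,0,1,4,0,0,0,0,0,0,4,0,3]
Step 15: insert jzg at [6, 25, 32] -> counters=[0,0,1,0,0,0,5,0,4,0,0,0,0,0,0,0,0,3,0,0,0,0,0,0,1,5,0,0,0,0,0,0,5,0,3]
Step 16: insert ss at [2, 8, 24] -> counters=[0,0,2,0,0,0,5,0,5,0,0,0,0,0,0,0,0,3,0,0,0,0,0,0,2,5,0,0,0,0,0,0,5,0,3]
Final counters=[0,0,2,0,0,0,5,0,5,0,0,0,0,0,0,0,0,3,0,0,0,0,0,0,2,5,0,0,0,0,0,0,5,0,3] -> 8 nonzero

Answer: 8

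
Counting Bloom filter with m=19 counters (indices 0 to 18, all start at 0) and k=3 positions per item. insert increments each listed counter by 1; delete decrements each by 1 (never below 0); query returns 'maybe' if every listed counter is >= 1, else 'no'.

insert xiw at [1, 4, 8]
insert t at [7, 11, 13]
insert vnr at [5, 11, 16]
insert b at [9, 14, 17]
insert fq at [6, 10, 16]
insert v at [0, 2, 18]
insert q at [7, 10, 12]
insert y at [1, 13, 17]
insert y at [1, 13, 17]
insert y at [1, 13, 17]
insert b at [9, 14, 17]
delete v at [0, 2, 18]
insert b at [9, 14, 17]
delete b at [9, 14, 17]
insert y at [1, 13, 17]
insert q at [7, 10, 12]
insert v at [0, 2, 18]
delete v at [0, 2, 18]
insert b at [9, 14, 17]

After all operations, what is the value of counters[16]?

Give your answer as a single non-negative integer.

Step 1: insert xiw at [1, 4, 8] -> counters=[0,1,0,0,1,0,0,0,1,0,0,0,0,0,0,0,0,0,0]
Step 2: insert t at [7, 11, 13] -> counters=[0,1,0,0,1,0,0,1,1,0,0,1,0,1,0,0,0,0,0]
Step 3: insert vnr at [5, 11, 16] -> counters=[0,1,0,0,1,1,0,1,1,0,0,2,0,1,0,0,1,0,0]
Step 4: insert b at [9, 14, 17] -> counters=[0,1,0,0,1,1,0,1,1,1,0,2,0,1,1,0,1,1,0]
Step 5: insert fq at [6, 10, 16] -> counters=[0,1,0,0,1,1,1,1,1,1,1,2,0,1,1,0,2,1,0]
Step 6: insert v at [0, 2, 18] -> counters=[1,1,1,0,1,1,1,1,1,1,1,2,0,1,1,0,2,1,1]
Step 7: insert q at [7, 10, 12] -> counters=[1,1,1,0,1,1,1,2,1,1,2,2,1,1,1,0,2,1,1]
Step 8: insert y at [1, 13, 17] -> counters=[1,2,1,0,1,1,1,2,1,1,2,2,1,2,1,0,2,2,1]
Step 9: insert y at [1, 13, 17] -> counters=[1,3,1,0,1,1,1,2,1,1,2,2,1,3,1,0,2,3,1]
Step 10: insert y at [1, 13, 17] -> counters=[1,4,1,0,1,1,1,2,1,1,2,2,1,4,1,0,2,4,1]
Step 11: insert b at [9, 14, 17] -> counters=[1,4,1,0,1,1,1,2,1,2,2,2,1,4,2,0,2,5,1]
Step 12: delete v at [0, 2, 18] -> counters=[0,4,0,0,1,1,1,2,1,2,2,2,1,4,2,0,2,5,0]
Step 13: insert b at [9, 14, 17] -> counters=[0,4,0,0,1,1,1,2,1,3,2,2,1,4,3,0,2,6,0]
Step 14: delete b at [9, 14, 17] -> counters=[0,4,0,0,1,1,1,2,1,2,2,2,1,4,2,0,2,5,0]
Step 15: insert y at [1, 13, 17] -> counters=[0,5,0,0,1,1,1,2,1,2,2,2,1,5,2,0,2,6,0]
Step 16: insert q at [7, 10, 12] -> counters=[0,5,0,0,1,1,1,3,1,2,3,2,2,5,2,0,2,6,0]
Step 17: insert v at [0, 2, 18] -> counters=[1,5,1,0,1,1,1,3,1,2,3,2,2,5,2,0,2,6,1]
Step 18: delete v at [0, 2, 18] -> counters=[0,5,0,0,1,1,1,3,1,2,3,2,2,5,2,0,2,6,0]
Step 19: insert b at [9, 14, 17] -> counters=[0,5,0,0,1,1,1,3,1,3,3,2,2,5,3,0,2,7,0]
Final counters=[0,5,0,0,1,1,1,3,1,3,3,2,2,5,3,0,2,7,0] -> counters[16]=2

Answer: 2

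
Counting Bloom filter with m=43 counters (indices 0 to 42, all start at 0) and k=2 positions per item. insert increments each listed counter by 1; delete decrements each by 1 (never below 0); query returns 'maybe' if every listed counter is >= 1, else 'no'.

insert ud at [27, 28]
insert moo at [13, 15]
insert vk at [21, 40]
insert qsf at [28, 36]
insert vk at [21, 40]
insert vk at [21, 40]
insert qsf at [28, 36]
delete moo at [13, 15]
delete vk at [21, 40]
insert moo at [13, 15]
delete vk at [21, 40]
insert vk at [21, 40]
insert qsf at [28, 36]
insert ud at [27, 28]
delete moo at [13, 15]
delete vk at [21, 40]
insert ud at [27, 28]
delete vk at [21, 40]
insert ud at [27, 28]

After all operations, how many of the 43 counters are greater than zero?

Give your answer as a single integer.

Step 1: insert ud at [27, 28] -> counters=[0,0,0,0,0,0,0,0,0,0,0,0,0,0,0,0,0,0,0,0,0,0,0,0,0,0,0,1,1,0,0,0,0,0,0,0,0,0,0,0,0,0,0]
Step 2: insert moo at [13, 15] -> counters=[0,0,0,0,0,0,0,0,0,0,0,0,0,1,0,1,0,0,0,0,0,0,0,0,0,0,0,1,1,0,0,0,0,0,0,0,0,0,0,0,0,0,0]
Step 3: insert vk at [21, 40] -> counters=[0,0,0,0,0,0,0,0,0,0,0,0,0,1,0,1,0,0,0,0,0,1,0,0,0,0,0,1,1,0,0,0,0,0,0,0,0,0,0,0,1,0,0]
Step 4: insert qsf at [28, 36] -> counters=[0,0,0,0,0,0,0,0,0,0,0,0,0,1,0,1,0,0,0,0,0,1,0,0,0,0,0,1,2,0,0,0,0,0,0,0,1,0,0,0,1,0,0]
Step 5: insert vk at [21, 40] -> counters=[0,0,0,0,0,0,0,0,0,0,0,0,0,1,0,1,0,0,0,0,0,2,0,0,0,0,0,1,2,0,0,0,0,0,0,0,1,0,0,0,2,0,0]
Step 6: insert vk at [21, 40] -> counters=[0,0,0,0,0,0,0,0,0,0,0,0,0,1,0,1,0,0,0,0,0,3,0,0,0,0,0,1,2,0,0,0,0,0,0,0,1,0,0,0,3,0,0]
Step 7: insert qsf at [28, 36] -> counters=[0,0,0,0,0,0,0,0,0,0,0,0,0,1,0,1,0,0,0,0,0,3,0,0,0,0,0,1,3,0,0,0,0,0,0,0,2,0,0,0,3,0,0]
Step 8: delete moo at [13, 15] -> counters=[0,0,0,0,0,0,0,0,0,0,0,0,0,0,0,0,0,0,0,0,0,3,0,0,0,0,0,1,3,0,0,0,0,0,0,0,2,0,0,0,3,0,0]
Step 9: delete vk at [21, 40] -> counters=[0,0,0,0,0,0,0,0,0,0,0,0,0,0,0,0,0,0,0,0,0,2,0,0,0,0,0,1,3,0,0,0,0,0,0,0,2,0,0,0,2,0,0]
Step 10: insert moo at [13, 15] -> counters=[0,0,0,0,0,0,0,0,0,0,0,0,0,1,0,1,0,0,0,0,0,2,0,0,0,0,0,1,3,0,0,0,0,0,0,0,2,0,0,0,2,0,0]
Step 11: delete vk at [21, 40] -> counters=[0,0,0,0,0,0,0,0,0,0,0,0,0,1,0,1,0,0,0,0,0,1,0,0,0,0,0,1,3,0,0,0,0,0,0,0,2,0,0,0,1,0,0]
Step 12: insert vk at [21, 40] -> counters=[0,0,0,0,0,0,0,0,0,0,0,0,0,1,0,1,0,0,0,0,0,2,0,0,0,0,0,1,3,0,0,0,0,0,0,0,2,0,0,0,2,0,0]
Step 13: insert qsf at [28, 36] -> counters=[0,0,0,0,0,0,0,0,0,0,0,0,0,1,0,1,0,0,0,0,0,2,0,0,0,0,0,1,4,0,0,0,0,0,0,0,3,0,0,0,2,0,0]
Step 14: insert ud at [27, 28] -> counters=[0,0,0,0,0,0,0,0,0,0,0,0,0,1,0,1,0,0,0,0,0,2,0,0,0,0,0,2,5,0,0,0,0,0,0,0,3,0,0,0,2,0,0]
Step 15: delete moo at [13, 15] -> counters=[0,0,0,0,0,0,0,0,0,0,0,0,0,0,0,0,0,0,0,0,0,2,0,0,0,0,0,2,5,0,0,0,0,0,0,0,3,0,0,0,2,0,0]
Step 16: delete vk at [21, 40] -> counters=[0,0,0,0,0,0,0,0,0,0,0,0,0,0,0,0,0,0,0,0,0,1,0,0,0,0,0,2,5,0,0,0,0,0,0,0,3,0,0,0,1,0,0]
Step 17: insert ud at [27, 28] -> counters=[0,0,0,0,0,0,0,0,0,0,0,0,0,0,0,0,0,0,0,0,0,1,0,0,0,0,0,3,6,0,0,0,0,0,0,0,3,0,0,0,1,0,0]
Step 18: delete vk at [21, 40] -> counters=[0,0,0,0,0,0,0,0,0,0,0,0,0,0,0,0,0,0,0,0,0,0,0,0,0,0,0,3,6,0,0,0,0,0,0,0,3,0,0,0,0,0,0]
Step 19: insert ud at [27, 28] -> counters=[0,0,0,0,0,0,0,0,0,0,0,0,0,0,0,0,0,0,0,0,0,0,0,0,0,0,0,4,7,0,0,0,0,0,0,0,3,0,0,0,0,0,0]
Final counters=[0,0,0,0,0,0,0,0,0,0,0,0,0,0,0,0,0,0,0,0,0,0,0,0,0,0,0,4,7,0,0,0,0,0,0,0,3,0,0,0,0,0,0] -> 3 nonzero

Answer: 3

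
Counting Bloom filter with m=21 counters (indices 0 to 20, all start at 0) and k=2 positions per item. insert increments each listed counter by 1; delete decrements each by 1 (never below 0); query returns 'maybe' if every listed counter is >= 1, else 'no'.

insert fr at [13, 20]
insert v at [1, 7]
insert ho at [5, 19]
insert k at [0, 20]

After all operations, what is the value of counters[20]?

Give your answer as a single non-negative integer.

Step 1: insert fr at [13, 20] -> counters=[0,0,0,0,0,0,0,0,0,0,0,0,0,1,0,0,0,0,0,0,1]
Step 2: insert v at [1, 7] -> counters=[0,1,0,0,0,0,0,1,0,0,0,0,0,1,0,0,0,0,0,0,1]
Step 3: insert ho at [5, 19] -> counters=[0,1,0,0,0,1,0,1,0,0,0,0,0,1,0,0,0,0,0,1,1]
Step 4: insert k at [0, 20] -> counters=[1,1,0,0,0,1,0,1,0,0,0,0,0,1,0,0,0,0,0,1,2]
Final counters=[1,1,0,0,0,1,0,1,0,0,0,0,0,1,0,0,0,0,0,1,2] -> counters[20]=2

Answer: 2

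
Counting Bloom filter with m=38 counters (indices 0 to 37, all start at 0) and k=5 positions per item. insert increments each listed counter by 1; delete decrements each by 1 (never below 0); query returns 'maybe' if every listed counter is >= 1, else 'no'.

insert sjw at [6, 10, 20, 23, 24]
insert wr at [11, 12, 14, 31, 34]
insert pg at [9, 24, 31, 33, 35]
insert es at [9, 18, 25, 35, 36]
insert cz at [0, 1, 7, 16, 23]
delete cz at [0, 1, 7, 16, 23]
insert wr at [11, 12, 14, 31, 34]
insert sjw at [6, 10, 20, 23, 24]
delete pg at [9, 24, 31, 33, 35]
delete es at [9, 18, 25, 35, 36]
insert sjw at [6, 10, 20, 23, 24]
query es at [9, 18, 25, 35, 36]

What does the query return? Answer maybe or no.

Answer: no

Derivation:
Step 1: insert sjw at [6, 10, 20, 23, 24] -> counters=[0,0,0,0,0,0,1,0,0,0,1,0,0,0,0,0,0,0,0,0,1,0,0,1,1,0,0,0,0,0,0,0,0,0,0,0,0,0]
Step 2: insert wr at [11, 12, 14, 31, 34] -> counters=[0,0,0,0,0,0,1,0,0,0,1,1,1,0,1,0,0,0,0,0,1,0,0,1,1,0,0,0,0,0,0,1,0,0,1,0,0,0]
Step 3: insert pg at [9, 24, 31, 33, 35] -> counters=[0,0,0,0,0,0,1,0,0,1,1,1,1,0,1,0,0,0,0,0,1,0,0,1,2,0,0,0,0,0,0,2,0,1,1,1,0,0]
Step 4: insert es at [9, 18, 25, 35, 36] -> counters=[0,0,0,0,0,0,1,0,0,2,1,1,1,0,1,0,0,0,1,0,1,0,0,1,2,1,0,0,0,0,0,2,0,1,1,2,1,0]
Step 5: insert cz at [0, 1, 7, 16, 23] -> counters=[1,1,0,0,0,0,1,1,0,2,1,1,1,0,1,0,1,0,1,0,1,0,0,2,2,1,0,0,0,0,0,2,0,1,1,2,1,0]
Step 6: delete cz at [0, 1, 7, 16, 23] -> counters=[0,0,0,0,0,0,1,0,0,2,1,1,1,0,1,0,0,0,1,0,1,0,0,1,2,1,0,0,0,0,0,2,0,1,1,2,1,0]
Step 7: insert wr at [11, 12, 14, 31, 34] -> counters=[0,0,0,0,0,0,1,0,0,2,1,2,2,0,2,0,0,0,1,0,1,0,0,1,2,1,0,0,0,0,0,3,0,1,2,2,1,0]
Step 8: insert sjw at [6, 10, 20, 23, 24] -> counters=[0,0,0,0,0,0,2,0,0,2,2,2,2,0,2,0,0,0,1,0,2,0,0,2,3,1,0,0,0,0,0,3,0,1,2,2,1,0]
Step 9: delete pg at [9, 24, 31, 33, 35] -> counters=[0,0,0,0,0,0,2,0,0,1,2,2,2,0,2,0,0,0,1,0,2,0,0,2,2,1,0,0,0,0,0,2,0,0,2,1,1,0]
Step 10: delete es at [9, 18, 25, 35, 36] -> counters=[0,0,0,0,0,0,2,0,0,0,2,2,2,0,2,0,0,0,0,0,2,0,0,2,2,0,0,0,0,0,0,2,0,0,2,0,0,0]
Step 11: insert sjw at [6, 10, 20, 23, 24] -> counters=[0,0,0,0,0,0,3,0,0,0,3,2,2,0,2,0,0,0,0,0,3,0,0,3,3,0,0,0,0,0,0,2,0,0,2,0,0,0]
Query es: check counters[9]=0 counters[18]=0 counters[25]=0 counters[35]=0 counters[36]=0 -> no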